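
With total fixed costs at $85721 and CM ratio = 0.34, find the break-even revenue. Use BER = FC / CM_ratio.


Formula: BER = Fixed Costs / Contribution Margin Ratio
BER = $85721 / 0.34
BER = $252120.59 (to the nearest cent)

$252120.59


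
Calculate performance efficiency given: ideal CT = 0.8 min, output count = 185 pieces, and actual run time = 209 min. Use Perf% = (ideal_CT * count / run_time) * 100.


Formula: Performance = (Ideal CT * Total Count) / Run Time * 100
Ideal output time = 0.8 * 185 = 148.0 min
Performance = 148.0 / 209 * 100 = 70.8%

70.8%


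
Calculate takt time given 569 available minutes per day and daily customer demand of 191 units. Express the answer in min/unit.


Formula: Takt Time = Available Production Time / Customer Demand
Takt = 569 min/day / 191 units/day
Takt = 2.98 min/unit

2.98 min/unit


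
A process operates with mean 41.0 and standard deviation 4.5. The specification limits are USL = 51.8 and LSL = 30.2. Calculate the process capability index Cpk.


Cpu = (51.8 - 41.0) / (3 * 4.5) = 0.8
Cpl = (41.0 - 30.2) / (3 * 4.5) = 0.8
Cpk = min(0.8, 0.8) = 0.8

0.8


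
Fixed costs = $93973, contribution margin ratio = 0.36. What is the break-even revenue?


Formula: BER = Fixed Costs / Contribution Margin Ratio
BER = $93973 / 0.36
BER = $261036.11 (to the nearest cent)

$261036.11


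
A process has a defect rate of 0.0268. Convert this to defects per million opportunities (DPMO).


DPMO = defect_rate * 1000000 = 0.0268 * 1000000

26800


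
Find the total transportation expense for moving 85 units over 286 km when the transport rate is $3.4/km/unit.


TC = dist * cost * units = 286 * 3.4 * 85 = $82654.00

$82654.00


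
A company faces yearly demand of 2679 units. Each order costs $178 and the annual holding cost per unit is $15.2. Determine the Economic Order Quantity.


Formula: EOQ = sqrt(2 * D * S / H)
Numerator: 2 * 2679 * 178 = 953724
2DS/H = 953724 / 15.2 = 62745.0
EOQ = sqrt(62745.0) = 250.5 units

250.5 units


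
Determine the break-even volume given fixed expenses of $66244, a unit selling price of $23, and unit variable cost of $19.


Formula: BEQ = Fixed Costs / (Price - Variable Cost)
Contribution margin = $23 - $19 = $4/unit
BEQ = ceil($66244 / $4/unit) = ceil(16561.0) = 16561 units

16561 units


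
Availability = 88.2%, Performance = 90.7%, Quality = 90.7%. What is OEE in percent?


Formula: OEE = Availability * Performance * Quality / 10000
A * P = 88.2% * 90.7% / 100 = 80.0%
OEE = 80.0% * 90.7% / 100 = 72.6%

72.6%


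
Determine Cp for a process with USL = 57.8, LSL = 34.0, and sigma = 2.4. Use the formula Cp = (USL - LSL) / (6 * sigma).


Cp = (57.8 - 34.0) / (6 * 2.4)

1.65


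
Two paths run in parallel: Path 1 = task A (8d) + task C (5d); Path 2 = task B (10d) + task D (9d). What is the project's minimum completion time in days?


Path 1 = 8 + 5 = 13 days
Path 2 = 10 + 9 = 19 days
Duration = max(13, 19) = 19 days

19 days


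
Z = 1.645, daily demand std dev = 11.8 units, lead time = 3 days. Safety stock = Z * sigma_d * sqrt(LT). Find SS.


Formula: SS = z * sigma_d * sqrt(LT)
sqrt(LT) = sqrt(3) = 1.7321
SS = 1.645 * 11.8 * 1.7321
SS = 33.6 units

33.6 units


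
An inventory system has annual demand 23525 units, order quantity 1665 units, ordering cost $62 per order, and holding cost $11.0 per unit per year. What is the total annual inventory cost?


TC = 23525/1665 * 62 + 1665/2 * 11.0

$10033.51


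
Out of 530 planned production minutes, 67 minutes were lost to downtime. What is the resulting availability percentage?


Formula: Availability = (Planned Time - Downtime) / Planned Time * 100
Uptime = 530 - 67 = 463 min
Availability = 463 / 530 * 100 = 87.4%

87.4%


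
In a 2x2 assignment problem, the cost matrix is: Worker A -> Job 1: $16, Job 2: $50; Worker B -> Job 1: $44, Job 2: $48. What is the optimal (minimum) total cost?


Option 1: A->1 + B->2 = $16 + $48 = $64
Option 2: A->2 + B->1 = $50 + $44 = $94
Min cost = min($64, $94) = $64

$64


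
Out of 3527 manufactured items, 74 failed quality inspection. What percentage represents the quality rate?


Formula: Quality Rate = Good Pieces / Total Pieces * 100
Good pieces = 3527 - 74 = 3453
QR = 3453 / 3527 * 100 = 97.9%

97.9%


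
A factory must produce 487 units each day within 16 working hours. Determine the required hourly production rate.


Formula: Production Rate = Daily Demand / Available Hours
Rate = 487 units/day / 16 hours/day
Rate = 30.4 units/hour

30.4 units/hour


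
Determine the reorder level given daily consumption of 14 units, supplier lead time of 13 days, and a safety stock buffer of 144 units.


Formula: ROP = (Daily Demand * Lead Time) + Safety Stock
Demand during lead time = 14 * 13 = 182 units
ROP = 182 + 144 = 326 units

326 units


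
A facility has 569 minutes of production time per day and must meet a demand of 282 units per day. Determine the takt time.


Formula: Takt Time = Available Production Time / Customer Demand
Takt = 569 min/day / 282 units/day
Takt = 2.02 min/unit

2.02 min/unit


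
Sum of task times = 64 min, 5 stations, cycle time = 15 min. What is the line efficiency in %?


Formula: Efficiency = Sum of Task Times / (N_stations * CT) * 100
Total station capacity = 5 stations * 15 min = 75 min
Efficiency = 64 / 75 * 100 = 85.3%

85.3%


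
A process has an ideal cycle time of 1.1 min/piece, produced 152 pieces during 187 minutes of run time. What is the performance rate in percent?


Formula: Performance = (Ideal CT * Total Count) / Run Time * 100
Ideal output time = 1.1 * 152 = 167.2 min
Performance = 167.2 / 187 * 100 = 89.4%

89.4%


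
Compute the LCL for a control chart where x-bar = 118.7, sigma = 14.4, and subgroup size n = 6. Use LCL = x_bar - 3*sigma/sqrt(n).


LCL = 118.7 - 3 * 14.4 / sqrt(6)

101.06


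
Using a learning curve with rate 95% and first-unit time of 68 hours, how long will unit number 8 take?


Formula: T_n = T_1 * (learning_rate)^(log2(n)) where learning_rate = rate/100
Doublings = log2(8) = 3
T_n = 68 * 0.95^3
T_n = 68 * 0.8574 = 58.3 hours

58.3 hours


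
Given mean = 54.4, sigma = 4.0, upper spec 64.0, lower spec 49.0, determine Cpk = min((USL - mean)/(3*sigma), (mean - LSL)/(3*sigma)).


Cpu = (64.0 - 54.4) / (3 * 4.0) = 0.8
Cpl = (54.4 - 49.0) / (3 * 4.0) = 0.45
Cpk = min(0.8, 0.45) = 0.45

0.45


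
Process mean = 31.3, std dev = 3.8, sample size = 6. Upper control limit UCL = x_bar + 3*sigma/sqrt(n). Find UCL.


UCL = 31.3 + 3 * 3.8 / sqrt(6)

35.95


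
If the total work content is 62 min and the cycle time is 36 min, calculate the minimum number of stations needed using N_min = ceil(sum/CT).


Formula: N_min = ceil(Sum of Task Times / Cycle Time)
N_min = ceil(62 min / 36 min) = ceil(1.7222)
N_min = 2 stations

2


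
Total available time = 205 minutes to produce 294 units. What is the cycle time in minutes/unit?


Formula: CT = Available Time / Number of Units
CT = 205 min / 294 units
CT = 0.7 min/unit

0.7 min/unit


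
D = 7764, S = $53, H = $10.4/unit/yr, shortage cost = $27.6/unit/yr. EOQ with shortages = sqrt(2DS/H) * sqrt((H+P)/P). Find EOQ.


Formula: EOQ* = sqrt(2DS/H) * sqrt((H+P)/P)
Base EOQ = sqrt(2*7764*53/10.4) = 281.31 units
Correction = sqrt((10.4+27.6)/27.6) = 1.17338
EOQ* = 281.31 * 1.17338 = 330.1 units

330.1 units


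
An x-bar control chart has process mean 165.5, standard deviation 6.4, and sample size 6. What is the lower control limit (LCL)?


LCL = 165.5 - 3 * 6.4 / sqrt(6)

157.66


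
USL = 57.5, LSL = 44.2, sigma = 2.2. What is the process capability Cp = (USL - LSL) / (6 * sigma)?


Cp = (57.5 - 44.2) / (6 * 2.2)

1.01


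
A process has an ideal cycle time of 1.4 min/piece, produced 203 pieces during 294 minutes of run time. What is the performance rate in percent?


Formula: Performance = (Ideal CT * Total Count) / Run Time * 100
Ideal output time = 1.4 * 203 = 284.2 min
Performance = 284.2 / 294 * 100 = 96.7%

96.7%


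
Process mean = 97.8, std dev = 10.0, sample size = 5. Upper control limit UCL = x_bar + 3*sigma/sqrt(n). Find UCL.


UCL = 97.8 + 3 * 10.0 / sqrt(5)

111.22


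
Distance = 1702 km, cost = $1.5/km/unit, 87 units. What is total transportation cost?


TC = dist * cost * units = 1702 * 1.5 * 87 = $222111.00

$222111.00


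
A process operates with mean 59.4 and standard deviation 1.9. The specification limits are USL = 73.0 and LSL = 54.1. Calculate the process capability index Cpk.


Cpu = (73.0 - 59.4) / (3 * 1.9) = 2.39
Cpl = (59.4 - 54.1) / (3 * 1.9) = 0.93
Cpk = min(2.39, 0.93) = 0.93

0.93


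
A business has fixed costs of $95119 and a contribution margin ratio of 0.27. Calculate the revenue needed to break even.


Formula: BER = Fixed Costs / Contribution Margin Ratio
BER = $95119 / 0.27
BER = $352292.59 (to the nearest cent)

$352292.59


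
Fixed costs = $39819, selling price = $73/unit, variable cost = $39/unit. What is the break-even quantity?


Formula: BEQ = Fixed Costs / (Price - Variable Cost)
Contribution margin = $73 - $39 = $34/unit
BEQ = ceil($39819 / $34/unit) = ceil(1171.15) = 1172 units

1172 units


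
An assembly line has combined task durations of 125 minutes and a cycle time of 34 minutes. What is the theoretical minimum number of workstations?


Formula: N_min = ceil(Sum of Task Times / Cycle Time)
N_min = ceil(125 min / 34 min) = ceil(3.6765)
N_min = 4 stations

4


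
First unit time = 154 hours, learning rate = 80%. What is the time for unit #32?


Formula: T_n = T_1 * (learning_rate)^(log2(n)) where learning_rate = rate/100
Doublings = log2(32) = 5
T_n = 154 * 0.8^5
T_n = 154 * 0.3277 = 50.5 hours

50.5 hours


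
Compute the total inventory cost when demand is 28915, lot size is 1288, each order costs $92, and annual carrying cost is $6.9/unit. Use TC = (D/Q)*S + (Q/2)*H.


TC = 28915/1288 * 92 + 1288/2 * 6.9

$6508.96


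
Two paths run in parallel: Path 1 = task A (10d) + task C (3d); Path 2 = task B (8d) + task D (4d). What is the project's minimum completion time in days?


Path 1 = 10 + 3 = 13 days
Path 2 = 8 + 4 = 12 days
Duration = max(13, 12) = 13 days

13 days


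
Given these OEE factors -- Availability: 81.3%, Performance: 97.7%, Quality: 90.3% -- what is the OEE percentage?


Formula: OEE = Availability * Performance * Quality / 10000
A * P = 81.3% * 97.7% / 100 = 79.43%
OEE = 79.43% * 90.3% / 100 = 71.7%

71.7%


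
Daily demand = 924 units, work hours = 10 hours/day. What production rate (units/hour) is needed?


Formula: Production Rate = Daily Demand / Available Hours
Rate = 924 units/day / 10 hours/day
Rate = 92.4 units/hour

92.4 units/hour


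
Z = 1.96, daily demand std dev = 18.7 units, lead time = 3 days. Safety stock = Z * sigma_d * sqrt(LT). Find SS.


Formula: SS = z * sigma_d * sqrt(LT)
sqrt(LT) = sqrt(3) = 1.7321
SS = 1.96 * 18.7 * 1.7321
SS = 63.5 units

63.5 units


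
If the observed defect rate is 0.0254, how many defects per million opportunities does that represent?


DPMO = defect_rate * 1000000 = 0.0254 * 1000000

25400


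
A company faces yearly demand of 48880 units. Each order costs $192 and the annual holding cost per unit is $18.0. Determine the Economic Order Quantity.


Formula: EOQ = sqrt(2 * D * S / H)
Numerator: 2 * 48880 * 192 = 18769920
2DS/H = 18769920 / 18.0 = 1042773.3
EOQ = sqrt(1042773.3) = 1021.2 units

1021.2 units


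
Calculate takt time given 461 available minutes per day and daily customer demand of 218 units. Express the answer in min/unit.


Formula: Takt Time = Available Production Time / Customer Demand
Takt = 461 min/day / 218 units/day
Takt = 2.11 min/unit

2.11 min/unit


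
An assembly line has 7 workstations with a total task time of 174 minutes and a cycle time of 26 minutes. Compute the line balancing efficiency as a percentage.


Formula: Efficiency = Sum of Task Times / (N_stations * CT) * 100
Total station capacity = 7 stations * 26 min = 182 min
Efficiency = 174 / 182 * 100 = 95.6%

95.6%


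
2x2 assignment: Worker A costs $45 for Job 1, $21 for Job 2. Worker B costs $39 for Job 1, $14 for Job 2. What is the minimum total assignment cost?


Option 1: A->1 + B->2 = $45 + $14 = $59
Option 2: A->2 + B->1 = $21 + $39 = $60
Min cost = min($59, $60) = $59

$59


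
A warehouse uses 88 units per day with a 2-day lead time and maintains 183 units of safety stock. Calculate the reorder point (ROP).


Formula: ROP = (Daily Demand * Lead Time) + Safety Stock
Demand during lead time = 88 * 2 = 176 units
ROP = 176 + 183 = 359 units

359 units


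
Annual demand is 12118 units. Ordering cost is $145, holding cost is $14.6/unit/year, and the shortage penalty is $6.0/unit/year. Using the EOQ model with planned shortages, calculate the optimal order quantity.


Formula: EOQ* = sqrt(2DS/H) * sqrt((H+P)/P)
Base EOQ = sqrt(2*12118*145/14.6) = 490.61 units
Correction = sqrt((14.6+6.0)/6.0) = 1.85293
EOQ* = 490.61 * 1.85293 = 909.1 units

909.1 units


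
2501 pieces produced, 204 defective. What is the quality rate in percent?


Formula: Quality Rate = Good Pieces / Total Pieces * 100
Good pieces = 2501 - 204 = 2297
QR = 2297 / 2501 * 100 = 91.8%

91.8%


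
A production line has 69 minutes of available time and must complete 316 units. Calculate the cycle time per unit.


Formula: CT = Available Time / Number of Units
CT = 69 min / 316 units
CT = 0.22 min/unit

0.22 min/unit


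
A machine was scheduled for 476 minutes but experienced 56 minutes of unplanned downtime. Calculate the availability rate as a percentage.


Formula: Availability = (Planned Time - Downtime) / Planned Time * 100
Uptime = 476 - 56 = 420 min
Availability = 420 / 476 * 100 = 88.2%

88.2%


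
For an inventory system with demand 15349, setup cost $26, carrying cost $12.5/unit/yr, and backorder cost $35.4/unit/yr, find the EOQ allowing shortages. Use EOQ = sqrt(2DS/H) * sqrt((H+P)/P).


Formula: EOQ* = sqrt(2DS/H) * sqrt((H+P)/P)
Base EOQ = sqrt(2*15349*26/12.5) = 252.69 units
Correction = sqrt((12.5+35.4)/35.4) = 1.16323
EOQ* = 252.69 * 1.16323 = 293.9 units

293.9 units


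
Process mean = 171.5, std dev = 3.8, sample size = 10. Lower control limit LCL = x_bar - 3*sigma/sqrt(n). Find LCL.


LCL = 171.5 - 3 * 3.8 / sqrt(10)

167.9


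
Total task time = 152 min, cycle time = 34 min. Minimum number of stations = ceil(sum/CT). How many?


Formula: N_min = ceil(Sum of Task Times / Cycle Time)
N_min = ceil(152 min / 34 min) = ceil(4.4706)
N_min = 5 stations

5


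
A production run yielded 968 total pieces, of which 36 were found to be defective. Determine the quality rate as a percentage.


Formula: Quality Rate = Good Pieces / Total Pieces * 100
Good pieces = 968 - 36 = 932
QR = 932 / 968 * 100 = 96.3%

96.3%


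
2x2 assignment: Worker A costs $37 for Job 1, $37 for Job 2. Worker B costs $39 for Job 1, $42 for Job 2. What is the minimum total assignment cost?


Option 1: A->1 + B->2 = $37 + $42 = $79
Option 2: A->2 + B->1 = $37 + $39 = $76
Min cost = min($79, $76) = $76

$76


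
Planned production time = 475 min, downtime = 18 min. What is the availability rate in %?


Formula: Availability = (Planned Time - Downtime) / Planned Time * 100
Uptime = 475 - 18 = 457 min
Availability = 457 / 475 * 100 = 96.2%

96.2%


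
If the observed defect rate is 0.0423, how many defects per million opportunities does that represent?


DPMO = defect_rate * 1000000 = 0.0423 * 1000000

42300


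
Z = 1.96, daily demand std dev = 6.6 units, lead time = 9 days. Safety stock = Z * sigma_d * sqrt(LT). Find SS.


Formula: SS = z * sigma_d * sqrt(LT)
sqrt(LT) = sqrt(9) = 3.0
SS = 1.96 * 6.6 * 3.0
SS = 38.8 units

38.8 units


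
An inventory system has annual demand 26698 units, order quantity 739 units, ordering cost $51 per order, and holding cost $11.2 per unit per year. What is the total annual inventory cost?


TC = 26698/739 * 51 + 739/2 * 11.2

$5980.89


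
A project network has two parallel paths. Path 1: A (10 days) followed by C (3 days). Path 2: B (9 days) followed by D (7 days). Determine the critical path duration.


Path 1 = 10 + 3 = 13 days
Path 2 = 9 + 7 = 16 days
Duration = max(13, 16) = 16 days

16 days


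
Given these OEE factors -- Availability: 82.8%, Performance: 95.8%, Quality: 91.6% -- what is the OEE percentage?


Formula: OEE = Availability * Performance * Quality / 10000
A * P = 82.8% * 95.8% / 100 = 79.32%
OEE = 79.32% * 91.6% / 100 = 72.7%

72.7%


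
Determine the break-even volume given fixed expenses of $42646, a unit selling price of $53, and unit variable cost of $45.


Formula: BEQ = Fixed Costs / (Price - Variable Cost)
Contribution margin = $53 - $45 = $8/unit
BEQ = ceil($42646 / $8/unit) = ceil(5330.75) = 5331 units

5331 units


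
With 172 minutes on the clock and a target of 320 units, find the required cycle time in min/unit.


Formula: CT = Available Time / Number of Units
CT = 172 min / 320 units
CT = 0.54 min/unit

0.54 min/unit


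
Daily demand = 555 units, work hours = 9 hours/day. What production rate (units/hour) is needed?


Formula: Production Rate = Daily Demand / Available Hours
Rate = 555 units/day / 9 hours/day
Rate = 61.7 units/hour

61.7 units/hour


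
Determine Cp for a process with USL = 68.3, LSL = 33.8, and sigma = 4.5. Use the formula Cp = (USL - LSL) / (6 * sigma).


Cp = (68.3 - 33.8) / (6 * 4.5)

1.28


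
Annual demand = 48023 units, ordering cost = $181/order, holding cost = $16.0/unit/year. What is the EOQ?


Formula: EOQ = sqrt(2 * D * S / H)
Numerator: 2 * 48023 * 181 = 17384326
2DS/H = 17384326 / 16.0 = 1086520.4
EOQ = sqrt(1086520.4) = 1042.4 units

1042.4 units


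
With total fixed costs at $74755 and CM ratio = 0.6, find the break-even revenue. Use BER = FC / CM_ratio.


Formula: BER = Fixed Costs / Contribution Margin Ratio
BER = $74755 / 0.6
BER = $124591.67 (to the nearest cent)

$124591.67


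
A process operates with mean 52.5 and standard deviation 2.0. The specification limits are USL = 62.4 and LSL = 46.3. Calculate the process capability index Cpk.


Cpu = (62.4 - 52.5) / (3 * 2.0) = 1.65
Cpl = (52.5 - 46.3) / (3 * 2.0) = 1.03
Cpk = min(1.65, 1.03) = 1.03

1.03


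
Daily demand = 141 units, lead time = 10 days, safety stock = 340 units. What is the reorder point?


Formula: ROP = (Daily Demand * Lead Time) + Safety Stock
Demand during lead time = 141 * 10 = 1410 units
ROP = 1410 + 340 = 1750 units

1750 units


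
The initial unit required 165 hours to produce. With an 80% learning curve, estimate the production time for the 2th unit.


Formula: T_n = T_1 * (learning_rate)^(log2(n)) where learning_rate = rate/100
Doublings = log2(2) = 1
T_n = 165 * 0.8^1
T_n = 165 * 0.8 = 132.0 hours

132.0 hours


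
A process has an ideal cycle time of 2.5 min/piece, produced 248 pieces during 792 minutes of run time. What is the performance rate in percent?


Formula: Performance = (Ideal CT * Total Count) / Run Time * 100
Ideal output time = 2.5 * 248 = 620.0 min
Performance = 620.0 / 792 * 100 = 78.3%

78.3%


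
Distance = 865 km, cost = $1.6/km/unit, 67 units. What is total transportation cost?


TC = dist * cost * units = 865 * 1.6 * 67 = $92728.00

$92728.00


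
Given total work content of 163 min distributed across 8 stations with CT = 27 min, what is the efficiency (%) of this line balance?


Formula: Efficiency = Sum of Task Times / (N_stations * CT) * 100
Total station capacity = 8 stations * 27 min = 216 min
Efficiency = 163 / 216 * 100 = 75.5%

75.5%


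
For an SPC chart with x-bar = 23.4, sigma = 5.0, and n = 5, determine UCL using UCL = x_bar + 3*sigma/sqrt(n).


UCL = 23.4 + 3 * 5.0 / sqrt(5)

30.11


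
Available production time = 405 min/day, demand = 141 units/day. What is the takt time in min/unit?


Formula: Takt Time = Available Production Time / Customer Demand
Takt = 405 min/day / 141 units/day
Takt = 2.87 min/unit

2.87 min/unit


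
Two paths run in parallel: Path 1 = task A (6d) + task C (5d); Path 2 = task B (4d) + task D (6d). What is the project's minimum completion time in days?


Path 1 = 6 + 5 = 11 days
Path 2 = 4 + 6 = 10 days
Duration = max(11, 10) = 11 days

11 days


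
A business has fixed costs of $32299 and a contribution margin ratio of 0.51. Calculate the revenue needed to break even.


Formula: BER = Fixed Costs / Contribution Margin Ratio
BER = $32299 / 0.51
BER = $63331.37 (to the nearest cent)

$63331.37


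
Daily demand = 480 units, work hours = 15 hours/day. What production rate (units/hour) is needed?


Formula: Production Rate = Daily Demand / Available Hours
Rate = 480 units/day / 15 hours/day
Rate = 32.0 units/hour

32.0 units/hour


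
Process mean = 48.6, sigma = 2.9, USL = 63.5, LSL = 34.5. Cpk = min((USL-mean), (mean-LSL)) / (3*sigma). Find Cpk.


Cpu = (63.5 - 48.6) / (3 * 2.9) = 1.71
Cpl = (48.6 - 34.5) / (3 * 2.9) = 1.62
Cpk = min(1.71, 1.62) = 1.62

1.62


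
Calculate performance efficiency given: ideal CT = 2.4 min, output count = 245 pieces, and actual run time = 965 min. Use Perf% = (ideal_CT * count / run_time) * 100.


Formula: Performance = (Ideal CT * Total Count) / Run Time * 100
Ideal output time = 2.4 * 245 = 588.0 min
Performance = 588.0 / 965 * 100 = 60.9%

60.9%


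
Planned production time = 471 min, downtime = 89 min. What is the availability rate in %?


Formula: Availability = (Planned Time - Downtime) / Planned Time * 100
Uptime = 471 - 89 = 382 min
Availability = 382 / 471 * 100 = 81.1%

81.1%


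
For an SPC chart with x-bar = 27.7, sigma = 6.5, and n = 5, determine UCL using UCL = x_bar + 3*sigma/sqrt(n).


UCL = 27.7 + 3 * 6.5 / sqrt(5)

36.42


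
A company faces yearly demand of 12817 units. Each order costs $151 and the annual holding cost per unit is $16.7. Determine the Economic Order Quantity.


Formula: EOQ = sqrt(2 * D * S / H)
Numerator: 2 * 12817 * 151 = 3870734
2DS/H = 3870734 / 16.7 = 231780.5
EOQ = sqrt(231780.5) = 481.4 units

481.4 units


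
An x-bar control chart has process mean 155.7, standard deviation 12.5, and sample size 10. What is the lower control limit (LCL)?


LCL = 155.7 - 3 * 12.5 / sqrt(10)

143.84


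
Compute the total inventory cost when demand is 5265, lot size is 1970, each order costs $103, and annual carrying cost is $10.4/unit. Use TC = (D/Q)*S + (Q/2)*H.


TC = 5265/1970 * 103 + 1970/2 * 10.4

$10519.28


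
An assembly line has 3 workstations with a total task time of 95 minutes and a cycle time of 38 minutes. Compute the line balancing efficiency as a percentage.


Formula: Efficiency = Sum of Task Times / (N_stations * CT) * 100
Total station capacity = 3 stations * 38 min = 114 min
Efficiency = 95 / 114 * 100 = 83.3%

83.3%


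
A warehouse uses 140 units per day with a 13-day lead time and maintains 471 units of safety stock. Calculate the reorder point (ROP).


Formula: ROP = (Daily Demand * Lead Time) + Safety Stock
Demand during lead time = 140 * 13 = 1820 units
ROP = 1820 + 471 = 2291 units

2291 units


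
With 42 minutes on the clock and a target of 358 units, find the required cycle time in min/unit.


Formula: CT = Available Time / Number of Units
CT = 42 min / 358 units
CT = 0.12 min/unit

0.12 min/unit


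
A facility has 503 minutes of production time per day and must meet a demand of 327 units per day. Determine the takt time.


Formula: Takt Time = Available Production Time / Customer Demand
Takt = 503 min/day / 327 units/day
Takt = 1.54 min/unit

1.54 min/unit


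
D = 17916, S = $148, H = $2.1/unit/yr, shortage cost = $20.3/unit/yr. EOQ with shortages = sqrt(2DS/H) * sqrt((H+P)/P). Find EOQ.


Formula: EOQ* = sqrt(2DS/H) * sqrt((H+P)/P)
Base EOQ = sqrt(2*17916*148/2.1) = 1589.12 units
Correction = sqrt((2.1+20.3)/20.3) = 1.05045
EOQ* = 1589.12 * 1.05045 = 1669.3 units

1669.3 units


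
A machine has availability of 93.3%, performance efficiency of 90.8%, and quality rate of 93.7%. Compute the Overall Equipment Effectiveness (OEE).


Formula: OEE = Availability * Performance * Quality / 10000
A * P = 93.3% * 90.8% / 100 = 84.72%
OEE = 84.72% * 93.7% / 100 = 79.4%

79.4%


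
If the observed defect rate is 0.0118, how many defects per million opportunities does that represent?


DPMO = defect_rate * 1000000 = 0.0118 * 1000000

11800


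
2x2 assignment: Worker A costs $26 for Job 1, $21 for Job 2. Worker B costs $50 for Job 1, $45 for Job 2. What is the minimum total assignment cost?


Option 1: A->1 + B->2 = $26 + $45 = $71
Option 2: A->2 + B->1 = $21 + $50 = $71
Min cost = min($71, $71) = $71

$71


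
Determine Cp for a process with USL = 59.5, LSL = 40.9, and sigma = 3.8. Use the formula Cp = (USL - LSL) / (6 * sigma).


Cp = (59.5 - 40.9) / (6 * 3.8)

0.82


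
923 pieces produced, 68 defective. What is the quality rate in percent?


Formula: Quality Rate = Good Pieces / Total Pieces * 100
Good pieces = 923 - 68 = 855
QR = 855 / 923 * 100 = 92.6%

92.6%


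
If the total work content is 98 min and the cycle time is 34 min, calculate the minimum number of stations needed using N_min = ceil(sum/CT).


Formula: N_min = ceil(Sum of Task Times / Cycle Time)
N_min = ceil(98 min / 34 min) = ceil(2.8824)
N_min = 3 stations

3


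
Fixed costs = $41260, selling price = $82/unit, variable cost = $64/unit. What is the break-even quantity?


Formula: BEQ = Fixed Costs / (Price - Variable Cost)
Contribution margin = $82 - $64 = $18/unit
BEQ = ceil($41260 / $18/unit) = ceil(2292.22) = 2293 units

2293 units


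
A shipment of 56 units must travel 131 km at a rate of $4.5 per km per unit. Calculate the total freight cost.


TC = dist * cost * units = 131 * 4.5 * 56 = $33012.00

$33012.00


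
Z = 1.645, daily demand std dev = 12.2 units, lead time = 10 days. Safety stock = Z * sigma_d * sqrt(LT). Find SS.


Formula: SS = z * sigma_d * sqrt(LT)
sqrt(LT) = sqrt(10) = 3.1623
SS = 1.645 * 12.2 * 3.1623
SS = 63.5 units

63.5 units


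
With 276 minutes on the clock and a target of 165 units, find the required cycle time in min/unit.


Formula: CT = Available Time / Number of Units
CT = 276 min / 165 units
CT = 1.67 min/unit

1.67 min/unit


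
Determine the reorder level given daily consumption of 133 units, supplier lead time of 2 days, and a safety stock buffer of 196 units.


Formula: ROP = (Daily Demand * Lead Time) + Safety Stock
Demand during lead time = 133 * 2 = 266 units
ROP = 266 + 196 = 462 units

462 units


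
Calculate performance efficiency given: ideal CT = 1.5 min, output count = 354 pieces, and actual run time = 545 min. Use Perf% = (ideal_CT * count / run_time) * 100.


Formula: Performance = (Ideal CT * Total Count) / Run Time * 100
Ideal output time = 1.5 * 354 = 531.0 min
Performance = 531.0 / 545 * 100 = 97.4%

97.4%


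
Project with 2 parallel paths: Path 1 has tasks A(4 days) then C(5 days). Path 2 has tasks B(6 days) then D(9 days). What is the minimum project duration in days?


Path 1 = 4 + 5 = 9 days
Path 2 = 6 + 9 = 15 days
Duration = max(9, 15) = 15 days

15 days


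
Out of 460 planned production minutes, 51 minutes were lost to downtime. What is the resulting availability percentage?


Formula: Availability = (Planned Time - Downtime) / Planned Time * 100
Uptime = 460 - 51 = 409 min
Availability = 409 / 460 * 100 = 88.9%

88.9%


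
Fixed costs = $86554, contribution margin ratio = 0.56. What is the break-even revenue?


Formula: BER = Fixed Costs / Contribution Margin Ratio
BER = $86554 / 0.56
BER = $154560.71 (to the nearest cent)

$154560.71


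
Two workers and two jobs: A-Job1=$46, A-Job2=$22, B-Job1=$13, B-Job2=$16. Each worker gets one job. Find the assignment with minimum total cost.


Option 1: A->1 + B->2 = $46 + $16 = $62
Option 2: A->2 + B->1 = $22 + $13 = $35
Min cost = min($62, $35) = $35

$35


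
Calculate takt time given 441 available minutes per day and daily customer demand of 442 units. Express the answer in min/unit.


Formula: Takt Time = Available Production Time / Customer Demand
Takt = 441 min/day / 442 units/day
Takt = 1.0 min/unit

1.0 min/unit


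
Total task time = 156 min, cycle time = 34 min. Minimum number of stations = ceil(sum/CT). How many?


Formula: N_min = ceil(Sum of Task Times / Cycle Time)
N_min = ceil(156 min / 34 min) = ceil(4.5882)
N_min = 5 stations

5


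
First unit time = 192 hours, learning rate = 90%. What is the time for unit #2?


Formula: T_n = T_1 * (learning_rate)^(log2(n)) where learning_rate = rate/100
Doublings = log2(2) = 1
T_n = 192 * 0.9^1
T_n = 192 * 0.9 = 172.8 hours

172.8 hours


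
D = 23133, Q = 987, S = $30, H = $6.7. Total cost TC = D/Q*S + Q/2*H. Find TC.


TC = 23133/987 * 30 + 987/2 * 6.7

$4009.58


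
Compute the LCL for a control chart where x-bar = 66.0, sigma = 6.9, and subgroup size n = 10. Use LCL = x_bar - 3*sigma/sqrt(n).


LCL = 66.0 - 3 * 6.9 / sqrt(10)

59.45


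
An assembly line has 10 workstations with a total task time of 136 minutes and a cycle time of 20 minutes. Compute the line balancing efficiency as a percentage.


Formula: Efficiency = Sum of Task Times / (N_stations * CT) * 100
Total station capacity = 10 stations * 20 min = 200 min
Efficiency = 136 / 200 * 100 = 68.0%

68.0%


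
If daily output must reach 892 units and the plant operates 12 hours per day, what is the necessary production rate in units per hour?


Formula: Production Rate = Daily Demand / Available Hours
Rate = 892 units/day / 12 hours/day
Rate = 74.3 units/hour

74.3 units/hour


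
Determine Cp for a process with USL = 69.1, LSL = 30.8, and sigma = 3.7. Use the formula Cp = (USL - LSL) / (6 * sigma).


Cp = (69.1 - 30.8) / (6 * 3.7)

1.73


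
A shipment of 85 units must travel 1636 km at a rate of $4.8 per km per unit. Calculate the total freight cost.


TC = dist * cost * units = 1636 * 4.8 * 85 = $667488.00

$667488.00


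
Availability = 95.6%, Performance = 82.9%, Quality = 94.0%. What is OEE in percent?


Formula: OEE = Availability * Performance * Quality / 10000
A * P = 95.6% * 82.9% / 100 = 79.25%
OEE = 79.25% * 94.0% / 100 = 74.5%

74.5%


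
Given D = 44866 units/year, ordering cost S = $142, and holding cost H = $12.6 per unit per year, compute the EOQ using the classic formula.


Formula: EOQ = sqrt(2 * D * S / H)
Numerator: 2 * 44866 * 142 = 12741944
2DS/H = 12741944 / 12.6 = 1011265.4
EOQ = sqrt(1011265.4) = 1005.6 units

1005.6 units


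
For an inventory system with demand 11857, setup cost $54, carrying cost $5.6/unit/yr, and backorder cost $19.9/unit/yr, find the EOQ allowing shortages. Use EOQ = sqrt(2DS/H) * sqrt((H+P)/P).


Formula: EOQ* = sqrt(2DS/H) * sqrt((H+P)/P)
Base EOQ = sqrt(2*11857*54/5.6) = 478.2 units
Correction = sqrt((5.6+19.9)/19.9) = 1.13199
EOQ* = 478.2 * 1.13199 = 541.3 units

541.3 units


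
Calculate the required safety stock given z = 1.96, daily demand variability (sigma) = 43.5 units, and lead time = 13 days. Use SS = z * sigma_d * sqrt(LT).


Formula: SS = z * sigma_d * sqrt(LT)
sqrt(LT) = sqrt(13) = 3.6056
SS = 1.96 * 43.5 * 3.6056
SS = 307.4 units

307.4 units


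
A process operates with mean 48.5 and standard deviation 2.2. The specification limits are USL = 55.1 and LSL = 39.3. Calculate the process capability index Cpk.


Cpu = (55.1 - 48.5) / (3 * 2.2) = 1.0
Cpl = (48.5 - 39.3) / (3 * 2.2) = 1.39
Cpk = min(1.0, 1.39) = 1.0

1.0


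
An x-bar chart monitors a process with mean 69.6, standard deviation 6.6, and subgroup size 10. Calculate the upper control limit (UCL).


UCL = 69.6 + 3 * 6.6 / sqrt(10)

75.86


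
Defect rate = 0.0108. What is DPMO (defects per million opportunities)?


DPMO = defect_rate * 1000000 = 0.0108 * 1000000

10800


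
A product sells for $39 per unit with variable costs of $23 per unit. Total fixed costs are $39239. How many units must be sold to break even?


Formula: BEQ = Fixed Costs / (Price - Variable Cost)
Contribution margin = $39 - $23 = $16/unit
BEQ = ceil($39239 / $16/unit) = ceil(2452.44) = 2453 units

2453 units


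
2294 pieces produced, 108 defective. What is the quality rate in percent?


Formula: Quality Rate = Good Pieces / Total Pieces * 100
Good pieces = 2294 - 108 = 2186
QR = 2186 / 2294 * 100 = 95.3%

95.3%


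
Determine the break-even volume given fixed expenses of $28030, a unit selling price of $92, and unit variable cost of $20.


Formula: BEQ = Fixed Costs / (Price - Variable Cost)
Contribution margin = $92 - $20 = $72/unit
BEQ = ceil($28030 / $72/unit) = ceil(389.31) = 390 units

390 units


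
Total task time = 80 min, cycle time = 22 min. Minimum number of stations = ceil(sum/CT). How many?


Formula: N_min = ceil(Sum of Task Times / Cycle Time)
N_min = ceil(80 min / 22 min) = ceil(3.6364)
N_min = 4 stations

4


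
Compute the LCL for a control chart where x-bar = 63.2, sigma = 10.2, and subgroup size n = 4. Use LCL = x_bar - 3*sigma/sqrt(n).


LCL = 63.2 - 3 * 10.2 / sqrt(4)

47.9


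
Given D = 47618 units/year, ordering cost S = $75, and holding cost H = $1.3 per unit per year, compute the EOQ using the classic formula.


Formula: EOQ = sqrt(2 * D * S / H)
Numerator: 2 * 47618 * 75 = 7142700
2DS/H = 7142700 / 1.3 = 5494384.6
EOQ = sqrt(5494384.6) = 2344.0 units

2344.0 units


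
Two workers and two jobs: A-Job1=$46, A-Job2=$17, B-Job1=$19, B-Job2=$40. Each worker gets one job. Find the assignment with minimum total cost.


Option 1: A->1 + B->2 = $46 + $40 = $86
Option 2: A->2 + B->1 = $17 + $19 = $36
Min cost = min($86, $36) = $36

$36


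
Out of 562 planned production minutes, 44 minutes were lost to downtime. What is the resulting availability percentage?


Formula: Availability = (Planned Time - Downtime) / Planned Time * 100
Uptime = 562 - 44 = 518 min
Availability = 518 / 562 * 100 = 92.2%

92.2%


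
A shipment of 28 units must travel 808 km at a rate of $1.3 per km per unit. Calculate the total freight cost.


TC = dist * cost * units = 808 * 1.3 * 28 = $29411.20

$29411.20


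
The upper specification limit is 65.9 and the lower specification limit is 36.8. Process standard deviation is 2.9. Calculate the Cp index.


Cp = (65.9 - 36.8) / (6 * 2.9)

1.67


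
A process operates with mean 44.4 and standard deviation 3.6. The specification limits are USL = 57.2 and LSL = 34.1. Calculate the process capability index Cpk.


Cpu = (57.2 - 44.4) / (3 * 3.6) = 1.19
Cpl = (44.4 - 34.1) / (3 * 3.6) = 0.95
Cpk = min(1.19, 0.95) = 0.95

0.95


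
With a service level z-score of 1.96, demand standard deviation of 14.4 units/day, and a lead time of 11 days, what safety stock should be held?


Formula: SS = z * sigma_d * sqrt(LT)
sqrt(LT) = sqrt(11) = 3.3166
SS = 1.96 * 14.4 * 3.3166
SS = 93.6 units

93.6 units


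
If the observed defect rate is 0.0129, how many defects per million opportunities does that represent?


DPMO = defect_rate * 1000000 = 0.0129 * 1000000

12900


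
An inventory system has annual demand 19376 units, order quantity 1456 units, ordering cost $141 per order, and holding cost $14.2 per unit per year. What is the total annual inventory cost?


TC = 19376/1456 * 141 + 1456/2 * 14.2

$12213.98


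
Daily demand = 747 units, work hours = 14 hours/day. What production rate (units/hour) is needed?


Formula: Production Rate = Daily Demand / Available Hours
Rate = 747 units/day / 14 hours/day
Rate = 53.4 units/hour

53.4 units/hour


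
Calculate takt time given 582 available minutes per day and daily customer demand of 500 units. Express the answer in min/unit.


Formula: Takt Time = Available Production Time / Customer Demand
Takt = 582 min/day / 500 units/day
Takt = 1.16 min/unit

1.16 min/unit


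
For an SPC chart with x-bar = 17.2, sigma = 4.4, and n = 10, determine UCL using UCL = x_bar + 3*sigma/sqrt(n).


UCL = 17.2 + 3 * 4.4 / sqrt(10)

21.37


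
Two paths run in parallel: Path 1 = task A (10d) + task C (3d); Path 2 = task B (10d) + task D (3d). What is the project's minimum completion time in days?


Path 1 = 10 + 3 = 13 days
Path 2 = 10 + 3 = 13 days
Duration = max(13, 13) = 13 days

13 days


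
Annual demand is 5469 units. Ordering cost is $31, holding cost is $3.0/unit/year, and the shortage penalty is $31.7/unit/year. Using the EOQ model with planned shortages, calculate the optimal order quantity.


Formula: EOQ* = sqrt(2DS/H) * sqrt((H+P)/P)
Base EOQ = sqrt(2*5469*31/3.0) = 336.19 units
Correction = sqrt((3.0+31.7)/31.7) = 1.04625
EOQ* = 336.19 * 1.04625 = 351.7 units

351.7 units


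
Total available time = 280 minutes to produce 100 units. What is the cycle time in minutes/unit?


Formula: CT = Available Time / Number of Units
CT = 280 min / 100 units
CT = 2.8 min/unit

2.8 min/unit


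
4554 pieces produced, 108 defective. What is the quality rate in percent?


Formula: Quality Rate = Good Pieces / Total Pieces * 100
Good pieces = 4554 - 108 = 4446
QR = 4446 / 4554 * 100 = 97.6%

97.6%


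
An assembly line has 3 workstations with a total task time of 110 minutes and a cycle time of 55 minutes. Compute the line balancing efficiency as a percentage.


Formula: Efficiency = Sum of Task Times / (N_stations * CT) * 100
Total station capacity = 3 stations * 55 min = 165 min
Efficiency = 110 / 165 * 100 = 66.7%

66.7%


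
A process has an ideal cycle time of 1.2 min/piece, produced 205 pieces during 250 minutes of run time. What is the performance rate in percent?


Formula: Performance = (Ideal CT * Total Count) / Run Time * 100
Ideal output time = 1.2 * 205 = 246.0 min
Performance = 246.0 / 250 * 100 = 98.4%

98.4%


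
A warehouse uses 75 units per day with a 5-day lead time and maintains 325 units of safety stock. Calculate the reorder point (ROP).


Formula: ROP = (Daily Demand * Lead Time) + Safety Stock
Demand during lead time = 75 * 5 = 375 units
ROP = 375 + 325 = 700 units

700 units


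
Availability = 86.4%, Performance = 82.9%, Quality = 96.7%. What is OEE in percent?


Formula: OEE = Availability * Performance * Quality / 10000
A * P = 86.4% * 82.9% / 100 = 71.63%
OEE = 71.63% * 96.7% / 100 = 69.3%

69.3%


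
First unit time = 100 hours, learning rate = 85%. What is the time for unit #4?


Formula: T_n = T_1 * (learning_rate)^(log2(n)) where learning_rate = rate/100
Doublings = log2(4) = 2
T_n = 100 * 0.85^2
T_n = 100 * 0.7225 = 72.3 hours

72.3 hours


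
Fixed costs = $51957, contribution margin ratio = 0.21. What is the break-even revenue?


Formula: BER = Fixed Costs / Contribution Margin Ratio
BER = $51957 / 0.21
BER = $247414.29 (to the nearest cent)

$247414.29


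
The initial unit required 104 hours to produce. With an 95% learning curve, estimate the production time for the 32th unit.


Formula: T_n = T_1 * (learning_rate)^(log2(n)) where learning_rate = rate/100
Doublings = log2(32) = 5
T_n = 104 * 0.95^5
T_n = 104 * 0.7738 = 80.5 hours

80.5 hours


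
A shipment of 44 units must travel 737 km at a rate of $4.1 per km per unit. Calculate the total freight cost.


TC = dist * cost * units = 737 * 4.1 * 44 = $132954.80

$132954.80


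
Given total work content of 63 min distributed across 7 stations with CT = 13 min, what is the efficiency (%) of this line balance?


Formula: Efficiency = Sum of Task Times / (N_stations * CT) * 100
Total station capacity = 7 stations * 13 min = 91 min
Efficiency = 63 / 91 * 100 = 69.2%

69.2%


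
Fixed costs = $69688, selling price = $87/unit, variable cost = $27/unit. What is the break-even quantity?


Formula: BEQ = Fixed Costs / (Price - Variable Cost)
Contribution margin = $87 - $27 = $60/unit
BEQ = ceil($69688 / $60/unit) = ceil(1161.47) = 1162 units

1162 units
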